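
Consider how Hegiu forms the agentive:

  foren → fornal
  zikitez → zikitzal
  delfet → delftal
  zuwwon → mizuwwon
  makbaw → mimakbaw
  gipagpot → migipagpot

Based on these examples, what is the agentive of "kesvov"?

"kesvov" has last vowel 'o'. The stems whose last vowel is 'o' (zuwwon → mizuwwon, gipagpot → migipagpot) add the prefix mi-.
The other pattern: stems whose last vowel is 'e' delete the last vowel and add -al.
So kesvov → mikesvov.

mikesvov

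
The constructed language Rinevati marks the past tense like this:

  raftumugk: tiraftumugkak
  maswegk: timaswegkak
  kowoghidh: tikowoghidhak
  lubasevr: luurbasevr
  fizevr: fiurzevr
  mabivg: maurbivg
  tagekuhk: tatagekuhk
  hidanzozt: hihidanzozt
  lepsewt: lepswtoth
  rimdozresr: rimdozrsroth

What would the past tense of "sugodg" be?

"sugodg" has second-to-last letter 'd'. The one such stem in the data (kowoghidh → tikowoghidhak) adds ti- … -ak around the stem, so the same rule applies.
So sugodg → tisugodgak.

tisugodgak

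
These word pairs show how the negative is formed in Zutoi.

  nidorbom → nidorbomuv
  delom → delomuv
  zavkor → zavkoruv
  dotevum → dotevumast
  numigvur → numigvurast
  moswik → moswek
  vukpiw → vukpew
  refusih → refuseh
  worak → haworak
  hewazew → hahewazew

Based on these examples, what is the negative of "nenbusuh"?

nidorbom and dotevum both end in -m yet inflect differently (nidorbomuv, dotevumast), so the final letter is not what conditions the rule; the last vowel is.
"nenbusuh" has last vowel 'u'. The stems whose last vowel is 'u' (dotevum → dotevumast, numigvur → numigvurast) add -ast.
So nenbusuh → nenbusuhast.

nenbusuhast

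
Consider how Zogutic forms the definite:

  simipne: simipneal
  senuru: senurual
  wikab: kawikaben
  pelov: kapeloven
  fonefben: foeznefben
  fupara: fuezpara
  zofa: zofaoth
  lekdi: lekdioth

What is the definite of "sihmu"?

sihmual

fupara and zofa both end in -a yet inflect differently (fuezpara, zofaoth), so the final letter is not what conditions the rule; the first letter is.
"sihmu" begins with s-. The stems beginning with s- (simipne → simipneal, senuru → senurual) add -al.
So sihmu → sihmual.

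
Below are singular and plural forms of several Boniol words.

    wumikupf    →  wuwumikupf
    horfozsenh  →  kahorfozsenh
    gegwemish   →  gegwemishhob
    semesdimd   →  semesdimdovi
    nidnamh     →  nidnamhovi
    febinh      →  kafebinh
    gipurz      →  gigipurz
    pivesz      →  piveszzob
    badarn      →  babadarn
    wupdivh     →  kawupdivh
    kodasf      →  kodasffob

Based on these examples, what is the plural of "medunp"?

kamedunp

gegwemish and nidnamh both end in -h yet inflect differently (gegwemishhob, nidnamhovi), so the final letter is not what conditions the rule; the second-to-last letter is.
"medunp" has second-to-last letter 'n'. The stems whose second-to-last letter is 'n' (febinh → kafebinh, horfozsenh → kahorfozsenh) add the prefix ka-.
The other patterns: stems whose second-to-last letter is 's' double the final consonant and add -ob; stems whose second-to-last letter is 'm' add -ovi; stems whose second-to-last letter is 'p' or 'r' repeat the first consonant+vowel as a prefix.
So medunp → kamedunp.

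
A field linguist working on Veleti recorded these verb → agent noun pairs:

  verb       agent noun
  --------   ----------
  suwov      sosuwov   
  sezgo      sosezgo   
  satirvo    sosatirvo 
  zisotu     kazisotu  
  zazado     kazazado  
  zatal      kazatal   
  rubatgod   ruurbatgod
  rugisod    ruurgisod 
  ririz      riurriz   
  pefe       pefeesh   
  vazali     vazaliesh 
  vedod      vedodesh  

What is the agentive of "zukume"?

kazukume

"zukume" begins with z-. The stems beginning with z- (zisotu → kazisotu, zazado → kazazado, zatal → kazatal) add the prefix ka-.
So zukume → kazukume.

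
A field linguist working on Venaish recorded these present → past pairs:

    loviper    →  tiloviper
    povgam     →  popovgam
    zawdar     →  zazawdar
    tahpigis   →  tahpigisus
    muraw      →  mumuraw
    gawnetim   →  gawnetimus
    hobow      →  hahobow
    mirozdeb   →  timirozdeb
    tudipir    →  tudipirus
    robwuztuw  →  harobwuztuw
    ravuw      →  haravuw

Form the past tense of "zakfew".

tizakfew

loviper and zawdar both end in -r yet inflect differently (tiloviper, zazawdar), so the final letter is not what conditions the rule; the last vowel is.
"zakfew" has last vowel 'e'. The stems whose last vowel is 'e' (mirozdeb → timirozdeb, loviper → tiloviper) add the prefix ti-.
The other patterns: stems whose last vowel is 'a' repeat the first consonant+vowel as a prefix; stems whose last vowel is 'o' or 'u' add the prefix ha-; stems whose last vowel is 'i' add -us.
So zakfew → tizakfew.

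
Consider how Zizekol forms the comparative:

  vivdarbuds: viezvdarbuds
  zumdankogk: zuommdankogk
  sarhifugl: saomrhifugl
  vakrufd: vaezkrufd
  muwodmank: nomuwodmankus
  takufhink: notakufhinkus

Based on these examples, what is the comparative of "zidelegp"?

zumdankogk and muwodmank both end in -k yet inflect differently (zuommdankogk, nomuwodmankus), so the final letter is not what conditions the rule; the second-to-last letter is.
"zidelegp" has second-to-last letter 'g'. The stems whose second-to-last letter is 'g' (zumdankogk → zuommdankogk, sarhifugl → saomrhifugl) insert -om- after the first vowel.
The other patterns: stems whose second-to-last letter is 'n' add no- … -us around the stem; stems whose second-to-last letter is 'd' or 'f' insert -ez- after the first vowel.
So zidelegp → ziomdelegp.

ziomdelegp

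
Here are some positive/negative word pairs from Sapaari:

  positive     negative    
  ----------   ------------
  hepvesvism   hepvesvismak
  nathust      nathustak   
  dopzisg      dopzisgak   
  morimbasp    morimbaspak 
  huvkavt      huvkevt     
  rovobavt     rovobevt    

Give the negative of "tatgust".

nathust and huvkavt both end in -t yet inflect differently (nathustak, huvkevt), so the final letter is not what conditions the rule; the second-to-last letter is.
"tatgust" has second-to-last letter 's'. The stems whose second-to-last letter is 's' (hepvesvism → hepvesvismak, nathust → nathustak, dopzisg → dopzisgak) add -ak.
The other pattern: stems whose second-to-last letter is 'v' change the last vowel to 'e'.
So tatgust → tatgustak.

tatgustak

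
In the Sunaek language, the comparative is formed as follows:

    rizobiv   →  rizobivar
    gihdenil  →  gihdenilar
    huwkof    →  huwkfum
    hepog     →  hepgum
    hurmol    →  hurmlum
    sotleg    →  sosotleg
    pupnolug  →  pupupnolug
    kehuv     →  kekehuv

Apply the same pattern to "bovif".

gihdenil and hurmol both end in -l yet inflect differently (gihdenilar, hurmlum), so the final letter is not what conditions the rule; the last vowel is.
"bovif" has last vowel 'i'. The stems whose last vowel is 'i' (rizobiv → rizobivar, gihdenil → gihdenilar) add -ar.
So bovif → bovifar.

bovifar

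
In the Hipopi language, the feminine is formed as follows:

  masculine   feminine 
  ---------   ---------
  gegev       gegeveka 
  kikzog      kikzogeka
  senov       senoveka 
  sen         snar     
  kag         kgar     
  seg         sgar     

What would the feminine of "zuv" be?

kikzog and kag both end in -g yet inflect differently (kikzogeka, kgar), so the final letter is not what conditions the rule; the number of vowels is.
"zuv" has 1 vowel. The stems with 1 vowel (sen → snar, kag → kgar, seg → sgar) delete the last vowel and add -ar.
So zuv → zvar.

zvar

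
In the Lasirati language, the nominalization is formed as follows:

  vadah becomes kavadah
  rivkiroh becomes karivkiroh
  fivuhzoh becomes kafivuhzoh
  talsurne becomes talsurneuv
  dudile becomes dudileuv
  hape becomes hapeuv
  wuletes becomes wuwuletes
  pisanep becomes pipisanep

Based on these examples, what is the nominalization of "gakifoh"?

kagakifoh

"gakifoh" ends in -h. The stems ending in -h (vadah → kavadah, rivkiroh → karivkiroh, fivuhzoh → kafivuhzoh) add the prefix ka-.
So gakifoh → kagakifoh.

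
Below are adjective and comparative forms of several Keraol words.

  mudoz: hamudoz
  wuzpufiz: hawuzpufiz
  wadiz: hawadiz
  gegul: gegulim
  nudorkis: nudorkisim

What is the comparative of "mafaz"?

"mafaz" ends in -z. The stems ending in -z (mudoz → hamudoz, wuzpufiz → hawuzpufiz, wadiz → hawadiz) add the prefix ha-.
The other pattern: stems ending in -l or -s add -im.
So mafaz → hamafaz.

hamafaz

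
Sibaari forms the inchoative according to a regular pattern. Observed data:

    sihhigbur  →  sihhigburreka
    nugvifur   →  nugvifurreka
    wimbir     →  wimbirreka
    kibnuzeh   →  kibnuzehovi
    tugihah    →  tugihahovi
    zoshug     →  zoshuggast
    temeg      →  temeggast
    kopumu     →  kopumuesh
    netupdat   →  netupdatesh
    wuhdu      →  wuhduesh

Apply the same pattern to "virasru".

sihhigbur and zoshug both have last vowel 'u' yet inflect differently (sihhigburreka, zoshuggast), so the last vowel is not what conditions the rule; the final letter is.
"virasru" ends in -u. The stems ending in -u (kopumu → kopumuesh, wuhdu → wuhduesh) add -esh.
The other patterns: stems ending in -r double the final consonant and add -eka; stems ending in -h add -ovi; stems ending in -g double the final consonant and add -ast.
So virasru → virasruesh.

virasruesh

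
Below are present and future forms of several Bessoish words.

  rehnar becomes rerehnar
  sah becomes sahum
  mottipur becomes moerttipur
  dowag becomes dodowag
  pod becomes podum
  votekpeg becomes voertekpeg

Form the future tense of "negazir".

neergazir

dowag and votekpeg both end in -g yet inflect differently (dodowag, voertekpeg), so the final letter is not what conditions the rule; the number of vowels is.
"negazir" has 3 vowels. The stems with 3 vowels (votekpeg → voertekpeg, mottipur → moerttipur) insert -er- after the first vowel.
The other patterns: stems with 1 vowel add -um; stems with 2 vowels repeat the first consonant+vowel as a prefix.
So negazir → neergazir.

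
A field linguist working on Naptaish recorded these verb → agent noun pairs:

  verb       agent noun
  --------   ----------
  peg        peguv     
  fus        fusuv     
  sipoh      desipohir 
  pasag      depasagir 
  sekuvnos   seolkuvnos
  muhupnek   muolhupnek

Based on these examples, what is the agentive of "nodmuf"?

"nodmuf" has 2 vowels. The stems with 2 vowels (sipoh → desipohir, pasag → depasagir) add de- … -ir around the stem.
The other patterns: stems with 1 vowel add -uv; stems with 3 vowels insert -ol- after the first vowel.
So nodmuf → denodmufir.

denodmufir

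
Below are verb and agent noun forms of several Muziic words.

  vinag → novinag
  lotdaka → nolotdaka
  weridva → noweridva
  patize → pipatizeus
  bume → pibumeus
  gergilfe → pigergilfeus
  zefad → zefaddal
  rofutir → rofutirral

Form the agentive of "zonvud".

vinag and zefad both have last vowel 'a' yet inflect differently (novinag, zefaddal), so the last vowel is not what conditions the rule; the final letter is.
"zonvud" ends in -d. The one such stem in the data (zefad → zefaddal) doubles the final consonant and adds -al (as does rofutir), so the same rule applies.
So zonvud → zonvuddal.

zonvuddal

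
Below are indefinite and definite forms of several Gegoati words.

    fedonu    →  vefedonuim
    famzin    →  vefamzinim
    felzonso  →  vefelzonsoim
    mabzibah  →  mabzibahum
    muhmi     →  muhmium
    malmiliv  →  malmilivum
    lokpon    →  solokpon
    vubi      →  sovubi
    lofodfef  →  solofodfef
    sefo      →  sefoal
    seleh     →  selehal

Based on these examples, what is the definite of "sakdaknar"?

famzin and lokpon both end in -n yet inflect differently (vefamzinim, solokpon), so the final letter is not what conditions the rule; the first letter is.
"sakdaknar" begins with s-. The stems beginning with s- (sefo → sefoal, seleh → selehal) add -al.
The other patterns: stems beginning with f- add ve- … -im around the stem; stems beginning with m- add -um; stems beginning with l- or v- add the prefix so-.
So sakdaknar → sakdaknaral.

sakdaknaral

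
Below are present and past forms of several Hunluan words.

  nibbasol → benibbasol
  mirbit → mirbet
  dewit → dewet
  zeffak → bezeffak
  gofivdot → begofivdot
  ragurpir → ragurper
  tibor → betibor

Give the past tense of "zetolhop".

bezetolhop

dewit and gofivdot both end in -t yet inflect differently (dewet, begofivdot), so the final letter is not what conditions the rule; the last vowel is.
"zetolhop" has last vowel 'o'. The stems whose last vowel is 'o' (gofivdot → begofivdot, nibbasol → benibbasol, tibor → betibor) add the prefix be-.
So zetolhop → bezetolhop.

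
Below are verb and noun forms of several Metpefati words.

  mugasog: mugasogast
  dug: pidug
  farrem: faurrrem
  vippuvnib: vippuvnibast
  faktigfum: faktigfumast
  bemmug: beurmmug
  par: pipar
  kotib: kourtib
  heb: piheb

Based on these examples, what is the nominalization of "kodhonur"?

heb and kotib both end in -b yet inflect differently (piheb, kourtib), so the final letter is not what conditions the rule; the number of vowels is.
"kodhonur" has 3 vowels. The stems with 3 vowels (mugasog → mugasogast, vippuvnib → vippuvnibast, faktigfum → faktigfumast) add -ast.
The other patterns: stems with 1 vowel add the prefix pi-; stems with 2 vowels insert -ur- after the first vowel.
So kodhonur → kodhonurast.

kodhonurast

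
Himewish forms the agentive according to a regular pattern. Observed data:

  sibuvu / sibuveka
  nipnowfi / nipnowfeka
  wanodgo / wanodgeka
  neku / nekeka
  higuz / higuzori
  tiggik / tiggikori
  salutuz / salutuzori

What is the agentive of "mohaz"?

mohazori

sibuvu and higuz both have last vowel 'u' yet inflect differently (sibuveka, higuzori), so the last vowel is not what conditions the rule; whether the stem ends in a vowel or a consonant is.
"mohaz" ends in a consonant. The stems ending in a consonant (higuz → higuzori, tiggik → tiggikori, salutuz → salutuzori) add -ori.
The other pattern: stems ending in a vowel drop the final letter and add -eka.
So mohaz → mohazori.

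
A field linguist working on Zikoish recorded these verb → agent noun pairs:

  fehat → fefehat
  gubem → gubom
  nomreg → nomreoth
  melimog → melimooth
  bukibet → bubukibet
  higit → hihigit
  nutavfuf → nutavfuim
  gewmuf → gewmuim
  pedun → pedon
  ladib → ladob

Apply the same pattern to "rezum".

nomreg and bukibet both have last vowel 'e' yet inflect differently (nomreoth, bubukibet), so the last vowel is not what conditions the rule; the final letter is.
"rezum" ends in -m. The one such stem in the data (gubem → gubom) changes the last vowel to 'o' (as do pedun, ladib), so the same rule applies.
The other patterns: stems ending in -g drop the final letter and add -oth; stems ending in -t repeat the first consonant+vowel as a prefix; stems ending in -f drop the final letter and add -im.
So rezum → rezom.

rezom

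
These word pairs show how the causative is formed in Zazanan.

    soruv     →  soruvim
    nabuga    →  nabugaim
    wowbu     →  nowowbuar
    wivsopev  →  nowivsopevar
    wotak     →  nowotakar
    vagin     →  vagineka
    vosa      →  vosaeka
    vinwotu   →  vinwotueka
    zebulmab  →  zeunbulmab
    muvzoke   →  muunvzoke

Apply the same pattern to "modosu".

soruv and wivsopev both end in -v yet inflect differently (soruvim, nowivsopevar), so the final letter is not what conditions the rule; the first letter is.
"modosu" begins with m-. The one such stem in the data (muvzoke → muunvzoke) inserts -un- after the first vowel (as does zebulmab), so the same rule applies.
So modosu → moundosu.

moundosu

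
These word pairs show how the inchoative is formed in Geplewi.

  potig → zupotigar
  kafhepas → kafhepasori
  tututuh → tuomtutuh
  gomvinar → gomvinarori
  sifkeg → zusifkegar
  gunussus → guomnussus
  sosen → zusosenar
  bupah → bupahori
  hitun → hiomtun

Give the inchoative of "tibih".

"tibih" has last vowel 'i'. The one such stem in the data (potig → zupotigar) adds zu- … -ar around the stem, so the same rule applies.
So tibih → zutibihar.

zutibihar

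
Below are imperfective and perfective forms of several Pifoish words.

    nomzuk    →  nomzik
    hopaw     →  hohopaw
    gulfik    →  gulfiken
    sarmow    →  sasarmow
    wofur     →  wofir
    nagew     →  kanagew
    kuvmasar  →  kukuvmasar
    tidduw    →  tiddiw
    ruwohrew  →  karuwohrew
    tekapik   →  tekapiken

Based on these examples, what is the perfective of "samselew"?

kasamselew

"samselew" has last vowel 'e'. The stems whose last vowel is 'e' (ruwohrew → karuwohrew, nagew → kanagew) add the prefix ka-.
The other patterns: stems whose last vowel is 'a' or 'o' repeat the first consonant+vowel as a prefix; stems whose last vowel is 'i' add -en; stems whose last vowel is 'u' change the last vowel to 'i'.
So samselew → kasamselew.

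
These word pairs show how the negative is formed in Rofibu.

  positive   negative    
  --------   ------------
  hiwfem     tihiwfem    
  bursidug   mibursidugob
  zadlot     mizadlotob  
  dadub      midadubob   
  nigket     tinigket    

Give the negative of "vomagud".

nigket and zadlot both end in -t yet inflect differently (tinigket, mizadlotob), so the final letter is not what conditions the rule; the last vowel is.
"vomagud" has last vowel 'u'. The stems whose last vowel is 'u' (bursidug → mibursidugob, dadub → midadubob) add mi- … -ob around the stem.
The other pattern: stems whose last vowel is 'e' add the prefix ti-.
So vomagud → mivomagudob.

mivomagudob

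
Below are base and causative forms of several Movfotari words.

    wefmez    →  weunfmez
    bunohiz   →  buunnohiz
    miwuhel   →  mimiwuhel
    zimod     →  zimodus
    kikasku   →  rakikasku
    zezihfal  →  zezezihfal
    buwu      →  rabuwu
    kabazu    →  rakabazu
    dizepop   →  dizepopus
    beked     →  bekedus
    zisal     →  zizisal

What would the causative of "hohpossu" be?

rahohpossu

miwuhel and wefmez both have last vowel 'e' yet inflect differently (mimiwuhel, weunfmez), so the last vowel is not what conditions the rule; the final letter is.
"hohpossu" ends in -u. The stems ending in -u (kikasku → rakikasku, buwu → rabuwu, kabazu → rakabazu) add the prefix ra-.
The other patterns: stems ending in -l repeat the first consonant+vowel as a prefix; stems ending in -z insert -un- after the first vowel; stems ending in -d or -p add -us.
So hohpossu → rahohpossu.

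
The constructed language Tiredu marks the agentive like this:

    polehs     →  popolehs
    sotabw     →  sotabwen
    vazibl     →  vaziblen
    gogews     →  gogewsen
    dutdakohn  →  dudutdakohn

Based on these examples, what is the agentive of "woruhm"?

woworuhm

polehs and gogews both end in -s yet inflect differently (popolehs, gogewsen), so the final letter is not what conditions the rule; the second-to-last letter is.
"woruhm" has second-to-last letter 'h'. The stems whose second-to-last letter is 'h' (polehs → popolehs, dutdakohn → dudutdakohn) repeat the first consonant+vowel as a prefix.
The other pattern: stems whose second-to-last letter is 'b' or 'w' add -en.
So woruhm → woworuhm.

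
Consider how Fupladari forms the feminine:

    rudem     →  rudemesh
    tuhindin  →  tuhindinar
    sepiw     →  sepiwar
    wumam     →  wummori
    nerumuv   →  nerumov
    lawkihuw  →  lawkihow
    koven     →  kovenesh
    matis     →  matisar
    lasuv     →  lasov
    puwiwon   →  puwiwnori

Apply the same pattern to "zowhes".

zowhesesh

puwiwon and koven both end in -n yet inflect differently (puwiwnori, kovenesh), so the final letter is not what conditions the rule; the last vowel is.
"zowhes" has last vowel 'e'. The stems whose last vowel is 'e' (koven → kovenesh, rudem → rudemesh) add -esh.
The other patterns: stems whose last vowel is 'u' change the last vowel to 'o'; stems whose last vowel is 'a' or 'o' delete the last vowel and add -ori; stems whose last vowel is 'i' add -ar.
So zowhes → zowhesesh.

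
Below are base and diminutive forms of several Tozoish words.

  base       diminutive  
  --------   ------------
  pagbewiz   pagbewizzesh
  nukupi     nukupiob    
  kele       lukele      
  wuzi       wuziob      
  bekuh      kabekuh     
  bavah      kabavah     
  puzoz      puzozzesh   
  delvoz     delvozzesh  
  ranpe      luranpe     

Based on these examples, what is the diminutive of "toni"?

toniob

pagbewiz and nukupi both have last vowel 'i' yet inflect differently (pagbewizzesh, nukupiob), so the last vowel is not what conditions the rule; the final letter is.
"toni" ends in -i. The stems ending in -i (nukupi → nukupiob, wuzi → wuziob) add -ob.
The other patterns: stems ending in -h add the prefix ka-; stems ending in -z double the final consonant and add -esh; stems ending in -e add the prefix lu-.
So toni → toniob.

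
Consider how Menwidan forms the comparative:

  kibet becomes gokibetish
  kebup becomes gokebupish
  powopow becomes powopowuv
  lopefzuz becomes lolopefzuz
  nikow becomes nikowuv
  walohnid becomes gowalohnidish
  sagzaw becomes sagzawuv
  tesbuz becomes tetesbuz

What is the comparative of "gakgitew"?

lopefzuz and kebup both have last vowel 'u' yet inflect differently (lolopefzuz, gokebupish), so the last vowel is not what conditions the rule; the final letter is.
"gakgitew" ends in -w. The stems ending in -w (powopow → powopowuv, sagzaw → sagzawuv, nikow → nikowuv) add -uv.
The other patterns: stems ending in -z repeat the first consonant+vowel as a prefix; stems ending in -d, -p or -t add go- … -ish around the stem.
So gakgitew → gakgitewuv.

gakgitewuv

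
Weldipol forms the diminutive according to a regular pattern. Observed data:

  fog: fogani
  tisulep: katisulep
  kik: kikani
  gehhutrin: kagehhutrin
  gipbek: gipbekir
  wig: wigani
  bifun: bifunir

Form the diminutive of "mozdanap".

"mozdanap" has 3 vowels. The stems with 3 vowels (gehhutrin → kagehhutrin, tisulep → katisulep) add the prefix ka-.
So mozdanap → kamozdanap.

kamozdanap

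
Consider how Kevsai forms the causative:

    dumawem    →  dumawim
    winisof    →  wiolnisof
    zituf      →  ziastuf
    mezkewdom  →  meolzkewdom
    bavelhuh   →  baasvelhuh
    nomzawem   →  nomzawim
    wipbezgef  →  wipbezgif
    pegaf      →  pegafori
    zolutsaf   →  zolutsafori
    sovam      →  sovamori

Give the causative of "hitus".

pegaf and zituf both end in -f yet inflect differently (pegafori, ziastuf), so the final letter is not what conditions the rule; the last vowel is.
"hitus" has last vowel 'u'. The stems whose last vowel is 'u' (zituf → ziastuf, bavelhuh → baasvelhuh) insert -as- after the first vowel.
The other patterns: stems whose last vowel is 'a' add -ori; stems whose last vowel is 'e' change the last vowel to 'i'; stems whose last vowel is 'o' insert -ol- after the first vowel.
So hitus → hiastus.

hiastus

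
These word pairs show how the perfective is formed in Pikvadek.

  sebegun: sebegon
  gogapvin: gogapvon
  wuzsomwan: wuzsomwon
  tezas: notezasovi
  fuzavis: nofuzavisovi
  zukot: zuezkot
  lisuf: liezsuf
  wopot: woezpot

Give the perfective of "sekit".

seezkit

wuzsomwan and tezas both have last vowel 'a' yet inflect differently (wuzsomwon, notezasovi), so the last vowel is not what conditions the rule; the final letter is.
"sekit" ends in -t. The stems ending in -t (zukot → zuezkot, wopot → woezpot) insert -ez- after the first vowel.
The other patterns: stems ending in -n change the last vowel to 'o'; stems ending in -s add no- … -ovi around the stem.
So sekit → seezkit.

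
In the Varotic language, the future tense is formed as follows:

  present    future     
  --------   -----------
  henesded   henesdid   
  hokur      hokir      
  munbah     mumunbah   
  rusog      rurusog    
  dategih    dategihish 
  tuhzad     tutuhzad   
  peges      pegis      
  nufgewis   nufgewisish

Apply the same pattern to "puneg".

punig

"puneg" has last vowel 'e'. The stems whose last vowel is 'e' (peges → pegis, henesded → henesdid) change the last vowel to 'i'.
The other patterns: stems whose last vowel is 'i' add -ish; stems whose last vowel is 'a' or 'o' repeat the first consonant+vowel as a prefix.
So puneg → punig.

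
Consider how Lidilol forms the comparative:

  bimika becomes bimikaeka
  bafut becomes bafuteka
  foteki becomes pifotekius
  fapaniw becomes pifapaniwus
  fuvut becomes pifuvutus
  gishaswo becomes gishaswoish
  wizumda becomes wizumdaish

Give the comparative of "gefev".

bafut and fuvut both end in -t yet inflect differently (bafuteka, pifuvutus), so the final letter is not what conditions the rule; the first letter is.
"gefev" begins with g-. The one such stem in the data (gishaswo → gishaswoish) adds -ish, so the same rule applies.
The other patterns: stems beginning with b- add -eka; stems beginning with f- add pi- … -us around the stem.
So gefev → gefevish.

gefevish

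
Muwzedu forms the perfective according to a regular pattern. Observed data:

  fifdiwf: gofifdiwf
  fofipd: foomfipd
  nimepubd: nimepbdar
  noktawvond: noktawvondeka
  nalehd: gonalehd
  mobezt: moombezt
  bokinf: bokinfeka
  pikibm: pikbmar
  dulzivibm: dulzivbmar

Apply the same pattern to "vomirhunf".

vomirhunfeka

"vomirhunf" has second-to-last letter 'n'. The stems whose second-to-last letter is 'n' (bokinf → bokinfeka, noktawvond → noktawvondeka) add -eka.
The other patterns: stems whose second-to-last letter is 'p' or 'z' insert -om- after the first vowel; stems whose second-to-last letter is 'b' delete the last vowel and add -ar; stems whose second-to-last letter is 'h' or 'w' add the prefix go-.
So vomirhunf → vomirhunfeka.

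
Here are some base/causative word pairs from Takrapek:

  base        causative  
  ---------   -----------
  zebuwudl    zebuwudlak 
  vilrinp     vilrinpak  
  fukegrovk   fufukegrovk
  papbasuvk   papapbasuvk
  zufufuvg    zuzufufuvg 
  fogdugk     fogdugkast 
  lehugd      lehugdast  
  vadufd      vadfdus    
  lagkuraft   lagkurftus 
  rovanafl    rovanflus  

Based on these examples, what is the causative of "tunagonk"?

fukegrovk and fogdugk both end in -k yet inflect differently (fufukegrovk, fogdugkast), so the final letter is not what conditions the rule; the second-to-last letter is.
"tunagonk" has second-to-last letter 'n'. The one such stem in the data (vilrinp → vilrinpak) adds -ak, so the same rule applies.
So tunagonk → tunagonkak.

tunagonkak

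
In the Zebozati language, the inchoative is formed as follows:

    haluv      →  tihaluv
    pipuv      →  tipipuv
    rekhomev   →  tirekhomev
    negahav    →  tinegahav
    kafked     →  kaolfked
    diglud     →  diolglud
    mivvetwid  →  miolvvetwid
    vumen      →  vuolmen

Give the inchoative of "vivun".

violvun

rekhomev and kafked both have last vowel 'e' yet inflect differently (tirekhomev, kaolfked), so the last vowel is not what conditions the rule; the final letter is.
"vivun" ends in -n. The one such stem in the data (vumen → vuolmen) inserts -ol- after the first vowel (as do kafked, diglud), so the same rule applies.
The other pattern: stems ending in -v add the prefix ti-.
So vivun → violvun.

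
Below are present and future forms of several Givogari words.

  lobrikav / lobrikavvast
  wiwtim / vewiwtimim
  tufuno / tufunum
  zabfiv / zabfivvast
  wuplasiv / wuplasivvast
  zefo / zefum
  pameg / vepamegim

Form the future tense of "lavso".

zabfiv and wiwtim both have last vowel 'i' yet inflect differently (zabfivvast, vewiwtimim), so the last vowel is not what conditions the rule; the final letter is.
"lavso" ends in -o. The stems ending in -o (tufuno → tufunum, zefo → zefum) drop the final letter and add -um.
The other patterns: stems ending in -v double the final consonant and add -ast; stems ending in -g or -m add ve- … -im around the stem.
So lavso → lavsum.

lavsum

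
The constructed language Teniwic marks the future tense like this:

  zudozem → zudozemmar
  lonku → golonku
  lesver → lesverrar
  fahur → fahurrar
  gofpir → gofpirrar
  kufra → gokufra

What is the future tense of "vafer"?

vaferrar

fahur and lonku both have last vowel 'u' yet inflect differently (fahurrar, golonku), so the last vowel is not what conditions the rule; whether the stem ends in a vowel or a consonant is.
"vafer" ends in a consonant. The stems ending in a consonant (lesver → lesverrar, gofpir → gofpirrar, fahur → fahurrar) double the final consonant and add -ar.
So vafer → vaferrar.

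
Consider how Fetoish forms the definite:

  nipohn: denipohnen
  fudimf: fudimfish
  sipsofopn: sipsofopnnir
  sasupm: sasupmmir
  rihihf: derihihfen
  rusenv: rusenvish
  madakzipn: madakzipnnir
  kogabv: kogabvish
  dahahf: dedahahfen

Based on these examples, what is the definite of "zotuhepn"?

zotuhepnnir

"zotuhepn" has second-to-last letter 'p'. The stems whose second-to-last letter is 'p' (madakzipn → madakzipnnir, sasupm → sasupmmir, sipsofopn → sipsofopnnir) double the final consonant and add -ir.
The other patterns: stems whose second-to-last letter is 'h' add de- … -en around the stem; stems whose second-to-last letter is 'b', 'm' or 'n' add -ish.
So zotuhepn → zotuhepnnir.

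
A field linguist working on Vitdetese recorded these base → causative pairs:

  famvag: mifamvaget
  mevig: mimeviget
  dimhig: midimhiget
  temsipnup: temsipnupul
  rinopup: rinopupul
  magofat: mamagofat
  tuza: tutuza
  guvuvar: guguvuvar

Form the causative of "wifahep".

wifahepul

famvag and magofat both have last vowel 'a' yet inflect differently (mifamvaget, mamagofat), so the last vowel is not what conditions the rule; the final letter is.
"wifahep" ends in -p. The stems ending in -p (temsipnup → temsipnupul, rinopup → rinopupul) add -ul.
So wifahep → wifahepul.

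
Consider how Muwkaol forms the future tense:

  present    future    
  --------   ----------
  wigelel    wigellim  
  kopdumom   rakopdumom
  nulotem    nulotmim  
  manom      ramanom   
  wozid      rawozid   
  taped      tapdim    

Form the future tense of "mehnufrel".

"mehnufrel" has last vowel 'e'. The stems whose last vowel is 'e' (taped → tapdim, nulotem → nulotmim, wigelel → wigellim) delete the last vowel and add -im.
So mehnufrel → mehnufrlim.

mehnufrlim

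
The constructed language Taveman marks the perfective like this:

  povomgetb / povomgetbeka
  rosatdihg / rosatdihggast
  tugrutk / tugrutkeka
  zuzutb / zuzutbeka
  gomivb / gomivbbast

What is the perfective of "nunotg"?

nunotgeka

zuzutb and gomivb both end in -b yet inflect differently (zuzutbeka, gomivbbast), so the final letter is not what conditions the rule; the second-to-last letter is.
"nunotg" has second-to-last letter 't'. The stems whose second-to-last letter is 't' (tugrutk → tugrutkeka, zuzutb → zuzutbeka, povomgetb → povomgetbeka) add -eka.
So nunotg → nunotgeka.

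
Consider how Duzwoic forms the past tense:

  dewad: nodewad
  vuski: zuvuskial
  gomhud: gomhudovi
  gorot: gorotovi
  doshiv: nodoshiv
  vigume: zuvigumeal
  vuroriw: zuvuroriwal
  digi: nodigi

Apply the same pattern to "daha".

nodaha

vuski and digi both end in -i yet inflect differently (zuvuskial, nodigi), so the final letter is not what conditions the rule; the first letter is.
"daha" begins with d-. The stems beginning with d- (dewad → nodewad, digi → nodigi, doshiv → nodoshiv) add the prefix no-.
So daha → nodaha.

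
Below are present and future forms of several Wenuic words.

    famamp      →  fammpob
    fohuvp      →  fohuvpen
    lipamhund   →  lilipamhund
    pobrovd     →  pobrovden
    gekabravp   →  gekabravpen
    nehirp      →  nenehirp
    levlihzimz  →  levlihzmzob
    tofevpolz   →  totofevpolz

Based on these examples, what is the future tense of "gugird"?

famamp and gekabravp both end in -p yet inflect differently (fammpob, gekabravpen), so the final letter is not what conditions the rule; the second-to-last letter is.
"gugird" has second-to-last letter 'r'. The one such stem in the data (nehirp → nenehirp) repeats the first consonant+vowel as a prefix (as do tofevpolz, lipamhund), so the same rule applies.
So gugird → gugugird.

gugugird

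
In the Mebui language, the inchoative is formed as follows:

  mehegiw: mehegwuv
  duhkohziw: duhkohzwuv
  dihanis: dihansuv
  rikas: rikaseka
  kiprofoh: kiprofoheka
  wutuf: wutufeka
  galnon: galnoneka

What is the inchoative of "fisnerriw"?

dihanis and rikas both end in -s yet inflect differently (dihansuv, rikaseka), so the final letter is not what conditions the rule; the last vowel is.
"fisnerriw" has last vowel 'i'. The stems whose last vowel is 'i' (mehegiw → mehegwuv, duhkohziw → duhkohzwuv, dihanis → dihansuv) delete the last vowel and add -uv.
The other pattern: stems whose last vowel is 'a', 'o' or 'u' add -eka.
So fisnerriw → fisnerrwuv.

fisnerrwuv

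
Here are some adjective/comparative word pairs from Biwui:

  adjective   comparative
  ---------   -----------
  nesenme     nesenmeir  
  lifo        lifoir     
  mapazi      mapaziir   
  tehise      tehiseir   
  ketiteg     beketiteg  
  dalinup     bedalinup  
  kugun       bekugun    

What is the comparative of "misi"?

misiir

nesenme and ketiteg both have last vowel 'e' yet inflect differently (nesenmeir, beketiteg), so the last vowel is not what conditions the rule; whether the stem ends in a vowel or a consonant is.
"misi" ends in a vowel. The stems ending in a vowel (nesenme → nesenmeir, lifo → lifoir, mapazi → mapaziir) add -ir.
So misi → misiir.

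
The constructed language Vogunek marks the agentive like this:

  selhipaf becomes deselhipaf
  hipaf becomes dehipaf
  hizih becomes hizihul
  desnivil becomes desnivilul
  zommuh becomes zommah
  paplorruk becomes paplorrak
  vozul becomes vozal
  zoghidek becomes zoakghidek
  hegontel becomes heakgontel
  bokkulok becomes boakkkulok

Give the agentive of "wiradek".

hizih and zommuh both end in -h yet inflect differently (hizihul, zommah), so the final letter is not what conditions the rule; the last vowel is.
"wiradek" has last vowel 'e'. The stems whose last vowel is 'e' (zoghidek → zoakghidek, hegontel → heakgontel) insert -ak- after the first vowel.
So wiradek → wiakradek.

wiakradek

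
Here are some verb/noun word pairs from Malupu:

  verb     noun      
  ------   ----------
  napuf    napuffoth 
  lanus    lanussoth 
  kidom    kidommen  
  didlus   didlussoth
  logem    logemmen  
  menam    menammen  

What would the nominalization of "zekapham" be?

logem and lanus both begin with l- yet inflect differently (logemmen, lanussoth), so the first letter is not what conditions the rule; the final letter is.
"zekapham" ends in -m. The stems ending in -m (logem → logemmen, menam → menammen, kidom → kidommen) double the final consonant and add -en.
So zekapham → zekaphammen.

zekaphammen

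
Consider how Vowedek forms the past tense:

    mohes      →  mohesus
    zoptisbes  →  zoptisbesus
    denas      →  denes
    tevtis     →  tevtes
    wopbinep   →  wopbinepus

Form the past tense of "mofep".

"mofep" has last vowel 'e'. The stems whose last vowel is 'e' (zoptisbes → zoptisbesus, wopbinep → wopbinepus, mohes → mohesus) add -us.
The other pattern: stems whose last vowel is 'a' or 'i' change the last vowel to 'e'.
So mofep → mofepus.

mofepus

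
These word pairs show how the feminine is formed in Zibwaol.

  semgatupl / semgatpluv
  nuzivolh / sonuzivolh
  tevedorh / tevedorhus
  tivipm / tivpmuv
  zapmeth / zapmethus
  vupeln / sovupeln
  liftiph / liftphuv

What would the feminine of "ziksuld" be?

liftiph and nuzivolh both end in -h yet inflect differently (liftphuv, sonuzivolh), so the final letter is not what conditions the rule; the second-to-last letter is.
"ziksuld" has second-to-last letter 'l'. The stems whose second-to-last letter is 'l' (nuzivolh → sonuzivolh, vupeln → sovupeln) add the prefix so-.
So ziksuld → soziksuld.

soziksuld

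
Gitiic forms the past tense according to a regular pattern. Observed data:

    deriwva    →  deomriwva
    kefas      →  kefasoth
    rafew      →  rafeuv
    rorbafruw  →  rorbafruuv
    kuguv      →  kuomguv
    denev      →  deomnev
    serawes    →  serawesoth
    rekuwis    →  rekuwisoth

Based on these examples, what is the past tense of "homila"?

hoommila

"homila" ends in -a. The one such stem in the data (deriwva → deomriwva) inserts -om- after the first vowel (as do kuguv, denev), so the same rule applies.
The other patterns: stems ending in -w drop the final letter and add -uv; stems ending in -s add -oth.
So homila → hoommila.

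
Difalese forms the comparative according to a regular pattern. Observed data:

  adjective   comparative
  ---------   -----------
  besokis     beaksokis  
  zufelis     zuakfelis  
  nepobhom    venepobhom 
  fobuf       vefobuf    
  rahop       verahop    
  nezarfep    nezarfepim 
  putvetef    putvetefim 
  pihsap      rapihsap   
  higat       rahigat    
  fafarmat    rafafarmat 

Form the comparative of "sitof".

"sitof" has last vowel 'o'. The stems whose last vowel is 'o' (nepobhom → venepobhom, rahop → verahop) add the prefix ve-.
The other patterns: stems whose last vowel is 'i' insert -ak- after the first vowel; stems whose last vowel is 'e' add -im; stems whose last vowel is 'a' add the prefix ra-.
So sitof → vesitof.

vesitof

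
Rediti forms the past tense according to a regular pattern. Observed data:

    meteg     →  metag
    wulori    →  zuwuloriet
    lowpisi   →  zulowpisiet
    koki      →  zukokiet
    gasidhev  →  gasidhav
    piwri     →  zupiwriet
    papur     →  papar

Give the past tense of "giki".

zugikiet

"giki" ends in a vowel. The stems ending in a vowel (lowpisi → zulowpisiet, piwri → zupiwriet, wulori → zuwuloriet) add zu- … -et around the stem.
So giki → zugikiet.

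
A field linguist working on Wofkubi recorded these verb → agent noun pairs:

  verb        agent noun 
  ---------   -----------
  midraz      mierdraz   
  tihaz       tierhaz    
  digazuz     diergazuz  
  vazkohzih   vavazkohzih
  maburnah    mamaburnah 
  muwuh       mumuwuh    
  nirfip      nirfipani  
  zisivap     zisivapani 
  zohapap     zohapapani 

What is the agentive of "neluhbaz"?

neerluhbaz

midraz and maburnah both have last vowel 'a' yet inflect differently (mierdraz, mamaburnah), so the last vowel is not what conditions the rule; the final letter is.
"neluhbaz" ends in -z. The stems ending in -z (midraz → mierdraz, tihaz → tierhaz, digazuz → diergazuz) insert -er- after the first vowel.
The other patterns: stems ending in -h repeat the first consonant+vowel as a prefix; stems ending in -p add -ani.
So neluhbaz → neerluhbaz.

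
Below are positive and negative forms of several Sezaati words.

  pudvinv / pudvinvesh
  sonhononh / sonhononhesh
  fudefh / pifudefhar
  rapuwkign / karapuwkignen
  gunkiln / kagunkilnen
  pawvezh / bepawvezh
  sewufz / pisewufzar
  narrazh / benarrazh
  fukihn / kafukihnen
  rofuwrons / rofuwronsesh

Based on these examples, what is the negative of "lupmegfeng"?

lupmegfengesh

fudefh and pawvezh both end in -h yet inflect differently (pifudefhar, bepawvezh), so the final letter is not what conditions the rule; the second-to-last letter is.
"lupmegfeng" has second-to-last letter 'n'. The stems whose second-to-last letter is 'n' (sonhononh → sonhononhesh, pudvinv → pudvinvesh, rofuwrons → rofuwronsesh) add -esh.
So lupmegfeng → lupmegfengesh.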